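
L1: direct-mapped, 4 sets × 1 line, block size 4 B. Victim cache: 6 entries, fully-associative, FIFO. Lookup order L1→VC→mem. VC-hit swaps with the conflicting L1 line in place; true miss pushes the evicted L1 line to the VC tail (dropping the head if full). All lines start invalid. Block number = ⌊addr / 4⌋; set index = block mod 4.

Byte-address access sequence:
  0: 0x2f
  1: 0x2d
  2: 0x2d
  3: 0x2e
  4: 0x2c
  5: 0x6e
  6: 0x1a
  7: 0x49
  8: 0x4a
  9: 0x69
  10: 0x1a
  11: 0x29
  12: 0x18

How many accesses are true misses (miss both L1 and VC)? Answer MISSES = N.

MISSES = 6

0: 0x2f (blk 11, set 3) → MISS  vc=[]
1: 0x2d (blk 11, set 3) → L1-HIT  vc=[]
2: 0x2d (blk 11, set 3) → L1-HIT  vc=[]
3: 0x2e (blk 11, set 3) → L1-HIT  vc=[]
4: 0x2c (blk 11, set 3) → L1-HIT  vc=[]
5: 0x6e (blk 27, set 3) → MISS  vc=[11]
6: 0x1a (blk 6, set 2) → MISS  vc=[11]
7: 0x49 (blk 18, set 2) → MISS  vc=[11, 6]
8: 0x4a (blk 18, set 2) → L1-HIT  vc=[11, 6]
9: 0x69 (blk 26, set 2) → MISS  vc=[11, 6, 18]
10: 0x1a (blk 6, set 2) → VC-HIT  vc=[11, 26, 18]
11: 0x29 (blk 10, set 2) → MISS  vc=[11, 26, 18, 6]
12: 0x18 (blk 6, set 2) → VC-HIT  vc=[11, 26, 18, 10]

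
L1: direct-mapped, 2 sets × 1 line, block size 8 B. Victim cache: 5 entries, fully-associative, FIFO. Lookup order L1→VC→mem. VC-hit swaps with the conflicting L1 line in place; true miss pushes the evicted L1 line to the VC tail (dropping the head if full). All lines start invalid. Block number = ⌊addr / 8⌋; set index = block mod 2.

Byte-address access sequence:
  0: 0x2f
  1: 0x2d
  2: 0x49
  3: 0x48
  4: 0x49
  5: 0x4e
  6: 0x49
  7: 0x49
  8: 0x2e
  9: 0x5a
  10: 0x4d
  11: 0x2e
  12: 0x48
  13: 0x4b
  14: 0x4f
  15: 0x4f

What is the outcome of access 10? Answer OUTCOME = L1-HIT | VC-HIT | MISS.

OUTCOME = VC-HIT

#0 0x2f→b5/s1 MISS; vc=[]
#1 0x2d→b5/s1 L1-HIT; vc=[]
#2 0x49→b9/s1 MISS; vc=[5]
#3 0x48→b9/s1 L1-HIT; vc=[5]
#4 0x49→b9/s1 L1-HIT; vc=[5]
#5 0x4e→b9/s1 L1-HIT; vc=[5]
#6 0x49→b9/s1 L1-HIT; vc=[5]
#7 0x49→b9/s1 L1-HIT; vc=[5]
#8 0x2e→b5/s1 VC-HIT; vc=[9]
#9 0x5a→b11/s1 MISS; vc=[9,5]
#10 0x4d→b9/s1 VC-HIT; vc=[11,5]
#11 0x2e→b5/s1 VC-HIT; vc=[11,9]
#12 0x48→b9/s1 VC-HIT; vc=[11,5]
#13 0x4b→b9/s1 L1-HIT; vc=[11,5]
#14 0x4f→b9/s1 L1-HIT; vc=[11,5]
#15 0x4f→b9/s1 L1-HIT; vc=[11,5]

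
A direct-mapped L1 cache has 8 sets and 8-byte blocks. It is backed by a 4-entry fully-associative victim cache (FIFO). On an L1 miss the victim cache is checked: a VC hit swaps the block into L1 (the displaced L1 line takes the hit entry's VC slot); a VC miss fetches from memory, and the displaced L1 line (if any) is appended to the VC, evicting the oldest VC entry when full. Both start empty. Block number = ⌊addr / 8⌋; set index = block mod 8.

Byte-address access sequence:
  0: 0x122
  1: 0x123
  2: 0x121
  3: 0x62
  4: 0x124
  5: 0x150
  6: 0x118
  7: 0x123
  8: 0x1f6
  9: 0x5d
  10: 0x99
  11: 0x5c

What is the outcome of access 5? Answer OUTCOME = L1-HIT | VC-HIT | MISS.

0: 0x122 (blk 36, set 4) → MISS  vc=[]
1: 0x123 (blk 36, set 4) → L1-HIT  vc=[]
2: 0x121 (blk 36, set 4) → L1-HIT  vc=[]
3: 0x62 (blk 12, set 4) → MISS  vc=[36]
4: 0x124 (blk 36, set 4) → VC-HIT  vc=[12]
5: 0x150 (blk 42, set 2) → MISS  vc=[12]
6: 0x118 (blk 35, set 3) → MISS  vc=[12]
7: 0x123 (blk 36, set 4) → L1-HIT  vc=[12]
8: 0x1f6 (blk 62, set 6) → MISS  vc=[12]
9: 0x5d (blk 11, set 3) → MISS  vc=[12, 35]
10: 0x99 (blk 19, set 3) → MISS  vc=[12, 35, 11]
11: 0x5c (blk 11, set 3) → VC-HIT  vc=[12, 35, 19]

OUTCOME = MISS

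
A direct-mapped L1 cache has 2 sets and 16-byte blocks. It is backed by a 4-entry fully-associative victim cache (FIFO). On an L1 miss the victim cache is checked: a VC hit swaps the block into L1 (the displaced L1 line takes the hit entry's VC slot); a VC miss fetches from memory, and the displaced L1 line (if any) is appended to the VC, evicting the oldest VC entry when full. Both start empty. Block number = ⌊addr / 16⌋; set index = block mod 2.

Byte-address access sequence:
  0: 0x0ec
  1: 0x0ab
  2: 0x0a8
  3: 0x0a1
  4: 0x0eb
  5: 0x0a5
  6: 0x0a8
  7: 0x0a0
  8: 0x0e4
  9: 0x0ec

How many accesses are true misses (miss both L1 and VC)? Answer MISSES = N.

0: 0xec (blk 14, set 0) → MISS  vc=[]
1: 0xab (blk 10, set 0) → MISS  vc=[14]
2: 0xa8 (blk 10, set 0) → L1-HIT  vc=[14]
3: 0xa1 (blk 10, set 0) → L1-HIT  vc=[14]
4: 0xeb (blk 14, set 0) → VC-HIT  vc=[10]
5: 0xa5 (blk 10, set 0) → VC-HIT  vc=[14]
6: 0xa8 (blk 10, set 0) → L1-HIT  vc=[14]
7: 0xa0 (blk 10, set 0) → L1-HIT  vc=[14]
8: 0xe4 (blk 14, set 0) → VC-HIT  vc=[10]
9: 0xec (blk 14, set 0) → L1-HIT  vc=[10]

MISSES = 2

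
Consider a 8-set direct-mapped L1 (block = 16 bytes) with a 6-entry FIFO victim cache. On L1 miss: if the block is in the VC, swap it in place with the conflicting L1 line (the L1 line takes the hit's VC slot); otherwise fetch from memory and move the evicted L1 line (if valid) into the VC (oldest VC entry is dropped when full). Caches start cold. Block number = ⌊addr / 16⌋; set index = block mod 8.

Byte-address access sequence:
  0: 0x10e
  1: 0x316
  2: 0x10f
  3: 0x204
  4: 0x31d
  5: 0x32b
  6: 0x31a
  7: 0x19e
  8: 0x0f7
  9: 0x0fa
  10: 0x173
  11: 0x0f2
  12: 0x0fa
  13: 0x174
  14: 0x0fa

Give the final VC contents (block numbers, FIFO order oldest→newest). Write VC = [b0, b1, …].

VC = [16, 49, 23]

  [0] addr=0x10e blk=16 s=0: MISS | VC []
  [1] addr=0x316 blk=49 s=1: MISS | VC []
  [2] addr=0x10f blk=16 s=0: L1-HIT | VC []
  [3] addr=0x204 blk=32 s=0: MISS | VC [16]
  [4] addr=0x31d blk=49 s=1: L1-HIT | VC [16]
  [5] addr=0x32b blk=50 s=2: MISS | VC [16]
  [6] addr=0x31a blk=49 s=1: L1-HIT | VC [16]
  [7] addr=0x19e blk=25 s=1: MISS | VC [16, 49]
  [8] addr=0xf7 blk=15 s=7: MISS | VC [16, 49]
  [9] addr=0xfa blk=15 s=7: L1-HIT | VC [16, 49]
  [10] addr=0x173 blk=23 s=7: MISS | VC [16, 49, 15]
  [11] addr=0xf2 blk=15 s=7: VC-HIT | VC [16, 49, 23]
  [12] addr=0xfa blk=15 s=7: L1-HIT | VC [16, 49, 23]
  [13] addr=0x174 blk=23 s=7: VC-HIT | VC [16, 49, 15]
  [14] addr=0xfa blk=15 s=7: VC-HIT | VC [16, 49, 23]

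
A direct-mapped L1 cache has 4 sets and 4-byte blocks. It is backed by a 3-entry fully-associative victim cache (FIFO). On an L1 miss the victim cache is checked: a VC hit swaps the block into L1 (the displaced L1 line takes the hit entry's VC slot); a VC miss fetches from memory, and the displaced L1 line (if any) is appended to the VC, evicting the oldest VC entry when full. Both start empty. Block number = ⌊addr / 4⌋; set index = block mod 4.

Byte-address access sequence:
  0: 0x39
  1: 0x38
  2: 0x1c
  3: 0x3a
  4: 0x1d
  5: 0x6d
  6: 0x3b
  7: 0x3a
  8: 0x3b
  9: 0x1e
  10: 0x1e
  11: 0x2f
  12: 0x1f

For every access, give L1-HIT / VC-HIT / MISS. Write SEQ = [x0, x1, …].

SEQ = [MISS, L1-HIT, MISS, L1-HIT, L1-HIT, MISS, L1-HIT, L1-HIT, L1-HIT, VC-HIT, L1-HIT, MISS, VC-HIT]

  [0] addr=0x39 blk=14 s=2: MISS | VC []
  [1] addr=0x38 blk=14 s=2: L1-HIT | VC []
  [2] addr=0x1c blk=7 s=3: MISS | VC []
  [3] addr=0x3a blk=14 s=2: L1-HIT | VC []
  [4] addr=0x1d blk=7 s=3: L1-HIT | VC []
  [5] addr=0x6d blk=27 s=3: MISS | VC [7]
  [6] addr=0x3b blk=14 s=2: L1-HIT | VC [7]
  [7] addr=0x3a blk=14 s=2: L1-HIT | VC [7]
  [8] addr=0x3b blk=14 s=2: L1-HIT | VC [7]
  [9] addr=0x1e blk=7 s=3: VC-HIT | VC [27]
  [10] addr=0x1e blk=7 s=3: L1-HIT | VC [27]
  [11] addr=0x2f blk=11 s=3: MISS | VC [27, 7]
  [12] addr=0x1f blk=7 s=3: VC-HIT | VC [27, 11]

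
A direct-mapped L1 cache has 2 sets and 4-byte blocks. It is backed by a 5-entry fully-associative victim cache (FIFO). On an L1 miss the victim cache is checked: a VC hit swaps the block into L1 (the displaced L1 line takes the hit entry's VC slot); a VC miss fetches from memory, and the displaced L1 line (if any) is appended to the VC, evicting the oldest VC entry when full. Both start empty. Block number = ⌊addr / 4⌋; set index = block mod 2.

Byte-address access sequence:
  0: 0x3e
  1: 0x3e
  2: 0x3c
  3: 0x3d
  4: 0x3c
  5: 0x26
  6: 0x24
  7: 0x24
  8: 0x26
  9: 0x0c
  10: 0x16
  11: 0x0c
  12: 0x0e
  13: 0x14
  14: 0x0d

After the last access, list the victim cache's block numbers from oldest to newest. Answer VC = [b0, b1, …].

VC = [15, 9, 5]

#0 0x3e→b15/s1 MISS; vc=[]
#1 0x3e→b15/s1 L1-HIT; vc=[]
#2 0x3c→b15/s1 L1-HIT; vc=[]
#3 0x3d→b15/s1 L1-HIT; vc=[]
#4 0x3c→b15/s1 L1-HIT; vc=[]
#5 0x26→b9/s1 MISS; vc=[15]
#6 0x24→b9/s1 L1-HIT; vc=[15]
#7 0x24→b9/s1 L1-HIT; vc=[15]
#8 0x26→b9/s1 L1-HIT; vc=[15]
#9 0xc→b3/s1 MISS; vc=[15,9]
#10 0x16→b5/s1 MISS; vc=[15,9,3]
#11 0xc→b3/s1 VC-HIT; vc=[15,9,5]
#12 0xe→b3/s1 L1-HIT; vc=[15,9,5]
#13 0x14→b5/s1 VC-HIT; vc=[15,9,3]
#14 0xd→b3/s1 VC-HIT; vc=[15,9,5]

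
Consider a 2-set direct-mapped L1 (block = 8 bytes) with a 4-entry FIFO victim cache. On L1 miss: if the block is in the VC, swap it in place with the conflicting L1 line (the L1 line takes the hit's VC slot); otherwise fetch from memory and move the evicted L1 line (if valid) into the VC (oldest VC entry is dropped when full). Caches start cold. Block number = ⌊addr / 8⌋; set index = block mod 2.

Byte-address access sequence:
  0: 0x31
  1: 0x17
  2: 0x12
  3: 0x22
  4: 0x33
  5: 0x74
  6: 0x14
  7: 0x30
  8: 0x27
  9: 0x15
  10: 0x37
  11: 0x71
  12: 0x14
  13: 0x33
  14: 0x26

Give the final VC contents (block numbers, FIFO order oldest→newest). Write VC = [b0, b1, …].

  [0] addr=0x31 blk=6 s=0: MISS | VC []
  [1] addr=0x17 blk=2 s=0: MISS | VC [6]
  [2] addr=0x12 blk=2 s=0: L1-HIT | VC [6]
  [3] addr=0x22 blk=4 s=0: MISS | VC [6, 2]
  [4] addr=0x33 blk=6 s=0: VC-HIT | VC [4, 2]
  [5] addr=0x74 blk=14 s=0: MISS | VC [4, 2, 6]
  [6] addr=0x14 blk=2 s=0: VC-HIT | VC [4, 14, 6]
  [7] addr=0x30 blk=6 s=0: VC-HIT | VC [4, 14, 2]
  [8] addr=0x27 blk=4 s=0: VC-HIT | VC [6, 14, 2]
  [9] addr=0x15 blk=2 s=0: VC-HIT | VC [6, 14, 4]
  [10] addr=0x37 blk=6 s=0: VC-HIT | VC [2, 14, 4]
  [11] addr=0x71 blk=14 s=0: VC-HIT | VC [2, 6, 4]
  [12] addr=0x14 blk=2 s=0: VC-HIT | VC [14, 6, 4]
  [13] addr=0x33 blk=6 s=0: VC-HIT | VC [14, 2, 4]
  [14] addr=0x26 blk=4 s=0: VC-HIT | VC [14, 2, 6]

VC = [14, 2, 6]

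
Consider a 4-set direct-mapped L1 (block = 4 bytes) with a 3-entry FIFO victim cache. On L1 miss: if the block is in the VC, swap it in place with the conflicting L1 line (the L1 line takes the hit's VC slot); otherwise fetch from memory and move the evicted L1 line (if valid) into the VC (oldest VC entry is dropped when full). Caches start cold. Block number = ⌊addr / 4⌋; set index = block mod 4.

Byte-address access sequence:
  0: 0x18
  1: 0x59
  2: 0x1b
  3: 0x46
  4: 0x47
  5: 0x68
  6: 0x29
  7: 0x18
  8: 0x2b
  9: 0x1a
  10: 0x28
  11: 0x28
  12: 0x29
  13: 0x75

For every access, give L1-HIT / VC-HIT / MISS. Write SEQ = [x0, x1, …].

SEQ = [MISS, MISS, VC-HIT, MISS, L1-HIT, MISS, MISS, VC-HIT, VC-HIT, VC-HIT, VC-HIT, L1-HIT, L1-HIT, MISS]

#0 0x18→b6/s2 MISS; vc=[]
#1 0x59→b22/s2 MISS; vc=[6]
#2 0x1b→b6/s2 VC-HIT; vc=[22]
#3 0x46→b17/s1 MISS; vc=[22]
#4 0x47→b17/s1 L1-HIT; vc=[22]
#5 0x68→b26/s2 MISS; vc=[22,6]
#6 0x29→b10/s2 MISS; vc=[22,6,26]
#7 0x18→b6/s2 VC-HIT; vc=[22,10,26]
#8 0x2b→b10/s2 VC-HIT; vc=[22,6,26]
#9 0x1a→b6/s2 VC-HIT; vc=[22,10,26]
#10 0x28→b10/s2 VC-HIT; vc=[22,6,26]
#11 0x28→b10/s2 L1-HIT; vc=[22,6,26]
#12 0x29→b10/s2 L1-HIT; vc=[22,6,26]
#13 0x75→b29/s1 MISS; vc=[6,26,17]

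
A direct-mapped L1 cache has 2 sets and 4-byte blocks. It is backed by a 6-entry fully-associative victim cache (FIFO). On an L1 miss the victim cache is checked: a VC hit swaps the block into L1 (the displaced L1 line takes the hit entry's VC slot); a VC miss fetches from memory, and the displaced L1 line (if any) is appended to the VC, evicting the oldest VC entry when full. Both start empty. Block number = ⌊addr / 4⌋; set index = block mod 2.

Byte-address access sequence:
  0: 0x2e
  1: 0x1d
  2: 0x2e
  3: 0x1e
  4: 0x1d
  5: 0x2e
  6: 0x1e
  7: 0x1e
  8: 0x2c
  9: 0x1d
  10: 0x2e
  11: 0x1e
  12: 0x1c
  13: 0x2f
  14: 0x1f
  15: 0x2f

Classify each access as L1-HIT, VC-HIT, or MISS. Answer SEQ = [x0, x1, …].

0: 0x2e (blk 11, set 1) → MISS  vc=[]
1: 0x1d (blk 7, set 1) → MISS  vc=[11]
2: 0x2e (blk 11, set 1) → VC-HIT  vc=[7]
3: 0x1e (blk 7, set 1) → VC-HIT  vc=[11]
4: 0x1d (blk 7, set 1) → L1-HIT  vc=[11]
5: 0x2e (blk 11, set 1) → VC-HIT  vc=[7]
6: 0x1e (blk 7, set 1) → VC-HIT  vc=[11]
7: 0x1e (blk 7, set 1) → L1-HIT  vc=[11]
8: 0x2c (blk 11, set 1) → VC-HIT  vc=[7]
9: 0x1d (blk 7, set 1) → VC-HIT  vc=[11]
10: 0x2e (blk 11, set 1) → VC-HIT  vc=[7]
11: 0x1e (blk 7, set 1) → VC-HIT  vc=[11]
12: 0x1c (blk 7, set 1) → L1-HIT  vc=[11]
13: 0x2f (blk 11, set 1) → VC-HIT  vc=[7]
14: 0x1f (blk 7, set 1) → VC-HIT  vc=[11]
15: 0x2f (blk 11, set 1) → VC-HIT  vc=[7]

SEQ = [MISS, MISS, VC-HIT, VC-HIT, L1-HIT, VC-HIT, VC-HIT, L1-HIT, VC-HIT, VC-HIT, VC-HIT, VC-HIT, L1-HIT, VC-HIT, VC-HIT, VC-HIT]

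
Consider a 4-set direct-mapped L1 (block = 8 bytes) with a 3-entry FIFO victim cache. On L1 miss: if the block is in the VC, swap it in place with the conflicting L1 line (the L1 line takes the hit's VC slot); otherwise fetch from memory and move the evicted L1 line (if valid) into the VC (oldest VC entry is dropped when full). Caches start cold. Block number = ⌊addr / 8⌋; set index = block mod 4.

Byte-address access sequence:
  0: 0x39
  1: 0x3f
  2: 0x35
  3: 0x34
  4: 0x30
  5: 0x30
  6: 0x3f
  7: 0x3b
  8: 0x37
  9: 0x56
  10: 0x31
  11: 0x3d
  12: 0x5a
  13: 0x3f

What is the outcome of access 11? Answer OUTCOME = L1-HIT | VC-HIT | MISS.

OUTCOME = L1-HIT

#0 0x39→b7/s3 MISS; vc=[]
#1 0x3f→b7/s3 L1-HIT; vc=[]
#2 0x35→b6/s2 MISS; vc=[]
#3 0x34→b6/s2 L1-HIT; vc=[]
#4 0x30→b6/s2 L1-HIT; vc=[]
#5 0x30→b6/s2 L1-HIT; vc=[]
#6 0x3f→b7/s3 L1-HIT; vc=[]
#7 0x3b→b7/s3 L1-HIT; vc=[]
#8 0x37→b6/s2 L1-HIT; vc=[]
#9 0x56→b10/s2 MISS; vc=[6]
#10 0x31→b6/s2 VC-HIT; vc=[10]
#11 0x3d→b7/s3 L1-HIT; vc=[10]
#12 0x5a→b11/s3 MISS; vc=[10,7]
#13 0x3f→b7/s3 VC-HIT; vc=[10,11]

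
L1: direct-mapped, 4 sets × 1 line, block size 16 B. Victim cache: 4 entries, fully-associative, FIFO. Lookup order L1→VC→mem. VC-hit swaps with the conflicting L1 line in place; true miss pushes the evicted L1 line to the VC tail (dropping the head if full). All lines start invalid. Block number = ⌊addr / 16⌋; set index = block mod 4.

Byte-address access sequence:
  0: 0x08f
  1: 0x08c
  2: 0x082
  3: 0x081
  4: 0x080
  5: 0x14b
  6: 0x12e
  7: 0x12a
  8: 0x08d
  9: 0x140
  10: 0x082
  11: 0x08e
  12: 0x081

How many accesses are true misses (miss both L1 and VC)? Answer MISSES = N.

MISSES = 3

#0 0x8f→b8/s0 MISS; vc=[]
#1 0x8c→b8/s0 L1-HIT; vc=[]
#2 0x82→b8/s0 L1-HIT; vc=[]
#3 0x81→b8/s0 L1-HIT; vc=[]
#4 0x80→b8/s0 L1-HIT; vc=[]
#5 0x14b→b20/s0 MISS; vc=[8]
#6 0x12e→b18/s2 MISS; vc=[8]
#7 0x12a→b18/s2 L1-HIT; vc=[8]
#8 0x8d→b8/s0 VC-HIT; vc=[20]
#9 0x140→b20/s0 VC-HIT; vc=[8]
#10 0x82→b8/s0 VC-HIT; vc=[20]
#11 0x8e→b8/s0 L1-HIT; vc=[20]
#12 0x81→b8/s0 L1-HIT; vc=[20]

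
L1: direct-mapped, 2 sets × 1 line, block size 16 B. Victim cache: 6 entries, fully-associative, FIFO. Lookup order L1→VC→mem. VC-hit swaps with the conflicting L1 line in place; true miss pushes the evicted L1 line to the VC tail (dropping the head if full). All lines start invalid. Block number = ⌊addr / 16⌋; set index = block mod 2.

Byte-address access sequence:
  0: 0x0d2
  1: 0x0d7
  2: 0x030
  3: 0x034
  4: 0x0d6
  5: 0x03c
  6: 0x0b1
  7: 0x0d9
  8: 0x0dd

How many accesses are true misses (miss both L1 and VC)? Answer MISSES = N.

  [0] addr=0xd2 blk=13 s=1: MISS | VC []
  [1] addr=0xd7 blk=13 s=1: L1-HIT | VC []
  [2] addr=0x30 blk=3 s=1: MISS | VC [13]
  [3] addr=0x34 blk=3 s=1: L1-HIT | VC [13]
  [4] addr=0xd6 blk=13 s=1: VC-HIT | VC [3]
  [5] addr=0x3c blk=3 s=1: VC-HIT | VC [13]
  [6] addr=0xb1 blk=11 s=1: MISS | VC [13, 3]
  [7] addr=0xd9 blk=13 s=1: VC-HIT | VC [11, 3]
  [8] addr=0xdd blk=13 s=1: L1-HIT | VC [11, 3]

MISSES = 3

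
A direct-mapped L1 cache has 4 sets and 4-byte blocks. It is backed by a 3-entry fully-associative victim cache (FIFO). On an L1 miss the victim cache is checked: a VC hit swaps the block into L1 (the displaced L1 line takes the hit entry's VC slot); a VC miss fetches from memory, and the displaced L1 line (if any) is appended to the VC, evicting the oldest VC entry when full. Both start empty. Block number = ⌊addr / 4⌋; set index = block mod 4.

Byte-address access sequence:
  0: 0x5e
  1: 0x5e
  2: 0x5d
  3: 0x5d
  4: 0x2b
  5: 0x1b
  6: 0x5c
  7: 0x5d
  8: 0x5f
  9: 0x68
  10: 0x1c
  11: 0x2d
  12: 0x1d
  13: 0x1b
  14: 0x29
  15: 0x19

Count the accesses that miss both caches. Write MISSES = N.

0: 0x5e (blk 23, set 3) → MISS  vc=[]
1: 0x5e (blk 23, set 3) → L1-HIT  vc=[]
2: 0x5d (blk 23, set 3) → L1-HIT  vc=[]
3: 0x5d (blk 23, set 3) → L1-HIT  vc=[]
4: 0x2b (blk 10, set 2) → MISS  vc=[]
5: 0x1b (blk 6, set 2) → MISS  vc=[10]
6: 0x5c (blk 23, set 3) → L1-HIT  vc=[10]
7: 0x5d (blk 23, set 3) → L1-HIT  vc=[10]
8: 0x5f (blk 23, set 3) → L1-HIT  vc=[10]
9: 0x68 (blk 26, set 2) → MISS  vc=[10, 6]
10: 0x1c (blk 7, set 3) → MISS  vc=[10, 6, 23]
11: 0x2d (blk 11, set 3) → MISS  vc=[6, 23, 7]
12: 0x1d (blk 7, set 3) → VC-HIT  vc=[6, 23, 11]
13: 0x1b (blk 6, set 2) → VC-HIT  vc=[26, 23, 11]
14: 0x29 (blk 10, set 2) → MISS  vc=[23, 11, 6]
15: 0x19 (blk 6, set 2) → VC-HIT  vc=[23, 11, 10]

MISSES = 7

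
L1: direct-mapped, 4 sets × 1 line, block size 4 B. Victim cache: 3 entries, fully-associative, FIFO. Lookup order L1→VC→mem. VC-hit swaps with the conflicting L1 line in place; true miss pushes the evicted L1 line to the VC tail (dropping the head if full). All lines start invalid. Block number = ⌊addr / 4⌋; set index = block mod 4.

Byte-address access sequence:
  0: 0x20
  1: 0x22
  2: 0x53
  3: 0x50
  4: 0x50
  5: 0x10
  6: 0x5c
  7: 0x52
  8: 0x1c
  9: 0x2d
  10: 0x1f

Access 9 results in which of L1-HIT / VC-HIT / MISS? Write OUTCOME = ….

0: 0x20 (blk 8, set 0) → MISS  vc=[]
1: 0x22 (blk 8, set 0) → L1-HIT  vc=[]
2: 0x53 (blk 20, set 0) → MISS  vc=[8]
3: 0x50 (blk 20, set 0) → L1-HIT  vc=[8]
4: 0x50 (blk 20, set 0) → L1-HIT  vc=[8]
5: 0x10 (blk 4, set 0) → MISS  vc=[8, 20]
6: 0x5c (blk 23, set 3) → MISS  vc=[8, 20]
7: 0x52 (blk 20, set 0) → VC-HIT  vc=[8, 4]
8: 0x1c (blk 7, set 3) → MISS  vc=[8, 4, 23]
9: 0x2d (blk 11, set 3) → MISS  vc=[4, 23, 7]
10: 0x1f (blk 7, set 3) → VC-HIT  vc=[4, 23, 11]

OUTCOME = MISS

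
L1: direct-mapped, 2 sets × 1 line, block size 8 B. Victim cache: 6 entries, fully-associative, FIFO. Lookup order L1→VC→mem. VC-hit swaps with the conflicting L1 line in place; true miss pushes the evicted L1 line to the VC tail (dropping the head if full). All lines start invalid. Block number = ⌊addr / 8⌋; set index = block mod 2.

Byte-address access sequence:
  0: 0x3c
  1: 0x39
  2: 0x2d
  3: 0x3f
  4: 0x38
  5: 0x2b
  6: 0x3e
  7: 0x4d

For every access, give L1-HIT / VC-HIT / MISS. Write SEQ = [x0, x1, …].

SEQ = [MISS, L1-HIT, MISS, VC-HIT, L1-HIT, VC-HIT, VC-HIT, MISS]

#0 0x3c→b7/s1 MISS; vc=[]
#1 0x39→b7/s1 L1-HIT; vc=[]
#2 0x2d→b5/s1 MISS; vc=[7]
#3 0x3f→b7/s1 VC-HIT; vc=[5]
#4 0x38→b7/s1 L1-HIT; vc=[5]
#5 0x2b→b5/s1 VC-HIT; vc=[7]
#6 0x3e→b7/s1 VC-HIT; vc=[5]
#7 0x4d→b9/s1 MISS; vc=[5,7]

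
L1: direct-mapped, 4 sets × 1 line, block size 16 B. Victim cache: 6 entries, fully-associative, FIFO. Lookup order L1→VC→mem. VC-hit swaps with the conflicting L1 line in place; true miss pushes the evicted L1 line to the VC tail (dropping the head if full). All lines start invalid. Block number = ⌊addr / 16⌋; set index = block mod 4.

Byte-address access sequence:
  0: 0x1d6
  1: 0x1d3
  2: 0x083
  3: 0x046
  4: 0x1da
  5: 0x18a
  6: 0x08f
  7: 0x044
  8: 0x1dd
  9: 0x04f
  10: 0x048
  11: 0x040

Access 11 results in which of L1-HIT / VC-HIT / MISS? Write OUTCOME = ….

OUTCOME = L1-HIT

#0 0x1d6→b29/s1 MISS; vc=[]
#1 0x1d3→b29/s1 L1-HIT; vc=[]
#2 0x83→b8/s0 MISS; vc=[]
#3 0x46→b4/s0 MISS; vc=[8]
#4 0x1da→b29/s1 L1-HIT; vc=[8]
#5 0x18a→b24/s0 MISS; vc=[8,4]
#6 0x8f→b8/s0 VC-HIT; vc=[24,4]
#7 0x44→b4/s0 VC-HIT; vc=[24,8]
#8 0x1dd→b29/s1 L1-HIT; vc=[24,8]
#9 0x4f→b4/s0 L1-HIT; vc=[24,8]
#10 0x48→b4/s0 L1-HIT; vc=[24,8]
#11 0x40→b4/s0 L1-HIT; vc=[24,8]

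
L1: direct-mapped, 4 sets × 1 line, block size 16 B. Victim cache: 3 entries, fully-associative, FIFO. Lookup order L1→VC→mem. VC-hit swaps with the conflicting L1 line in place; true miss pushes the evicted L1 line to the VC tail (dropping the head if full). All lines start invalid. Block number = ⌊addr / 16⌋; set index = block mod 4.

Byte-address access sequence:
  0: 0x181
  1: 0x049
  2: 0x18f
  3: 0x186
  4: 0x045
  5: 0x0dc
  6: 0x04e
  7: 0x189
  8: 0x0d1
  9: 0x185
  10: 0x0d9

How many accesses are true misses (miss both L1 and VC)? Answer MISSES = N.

MISSES = 3

#0 0x181→b24/s0 MISS; vc=[]
#1 0x49→b4/s0 MISS; vc=[24]
#2 0x18f→b24/s0 VC-HIT; vc=[4]
#3 0x186→b24/s0 L1-HIT; vc=[4]
#4 0x45→b4/s0 VC-HIT; vc=[24]
#5 0xdc→b13/s1 MISS; vc=[24]
#6 0x4e→b4/s0 L1-HIT; vc=[24]
#7 0x189→b24/s0 VC-HIT; vc=[4]
#8 0xd1→b13/s1 L1-HIT; vc=[4]
#9 0x185→b24/s0 L1-HIT; vc=[4]
#10 0xd9→b13/s1 L1-HIT; vc=[4]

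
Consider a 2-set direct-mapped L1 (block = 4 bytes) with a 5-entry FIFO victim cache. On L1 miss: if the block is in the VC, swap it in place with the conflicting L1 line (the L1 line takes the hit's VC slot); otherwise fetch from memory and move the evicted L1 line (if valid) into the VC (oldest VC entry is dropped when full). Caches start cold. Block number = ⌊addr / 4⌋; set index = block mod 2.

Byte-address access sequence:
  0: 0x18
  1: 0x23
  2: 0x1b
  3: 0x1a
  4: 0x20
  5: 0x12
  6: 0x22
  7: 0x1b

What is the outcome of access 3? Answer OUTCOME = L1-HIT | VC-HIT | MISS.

#0 0x18→b6/s0 MISS; vc=[]
#1 0x23→b8/s0 MISS; vc=[6]
#2 0x1b→b6/s0 VC-HIT; vc=[8]
#3 0x1a→b6/s0 L1-HIT; vc=[8]
#4 0x20→b8/s0 VC-HIT; vc=[6]
#5 0x12→b4/s0 MISS; vc=[6,8]
#6 0x22→b8/s0 VC-HIT; vc=[6,4]
#7 0x1b→b6/s0 VC-HIT; vc=[8,4]

OUTCOME = L1-HIT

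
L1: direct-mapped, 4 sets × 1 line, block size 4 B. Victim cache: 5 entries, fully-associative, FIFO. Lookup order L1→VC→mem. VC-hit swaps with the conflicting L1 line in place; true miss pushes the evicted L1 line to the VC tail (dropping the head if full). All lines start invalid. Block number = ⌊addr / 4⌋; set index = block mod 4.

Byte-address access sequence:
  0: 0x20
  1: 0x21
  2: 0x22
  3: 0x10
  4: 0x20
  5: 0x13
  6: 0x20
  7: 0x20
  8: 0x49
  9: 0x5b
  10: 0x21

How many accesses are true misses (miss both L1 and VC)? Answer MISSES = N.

#0 0x20→b8/s0 MISS; vc=[]
#1 0x21→b8/s0 L1-HIT; vc=[]
#2 0x22→b8/s0 L1-HIT; vc=[]
#3 0x10→b4/s0 MISS; vc=[8]
#4 0x20→b8/s0 VC-HIT; vc=[4]
#5 0x13→b4/s0 VC-HIT; vc=[8]
#6 0x20→b8/s0 VC-HIT; vc=[4]
#7 0x20→b8/s0 L1-HIT; vc=[4]
#8 0x49→b18/s2 MISS; vc=[4]
#9 0x5b→b22/s2 MISS; vc=[4,18]
#10 0x21→b8/s0 L1-HIT; vc=[4,18]

MISSES = 4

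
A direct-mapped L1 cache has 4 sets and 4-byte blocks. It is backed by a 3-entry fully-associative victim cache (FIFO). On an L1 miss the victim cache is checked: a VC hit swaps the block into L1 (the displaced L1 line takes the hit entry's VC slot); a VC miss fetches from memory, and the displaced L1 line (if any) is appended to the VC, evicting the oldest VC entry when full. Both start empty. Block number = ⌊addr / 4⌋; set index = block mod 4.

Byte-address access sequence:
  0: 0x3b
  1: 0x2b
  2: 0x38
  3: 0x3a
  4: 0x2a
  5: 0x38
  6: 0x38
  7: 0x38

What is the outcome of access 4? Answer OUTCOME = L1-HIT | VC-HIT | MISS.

  [0] addr=0x3b blk=14 s=2: MISS | VC []
  [1] addr=0x2b blk=10 s=2: MISS | VC [14]
  [2] addr=0x38 blk=14 s=2: VC-HIT | VC [10]
  [3] addr=0x3a blk=14 s=2: L1-HIT | VC [10]
  [4] addr=0x2a blk=10 s=2: VC-HIT | VC [14]
  [5] addr=0x38 blk=14 s=2: VC-HIT | VC [10]
  [6] addr=0x38 blk=14 s=2: L1-HIT | VC [10]
  [7] addr=0x38 blk=14 s=2: L1-HIT | VC [10]

OUTCOME = VC-HIT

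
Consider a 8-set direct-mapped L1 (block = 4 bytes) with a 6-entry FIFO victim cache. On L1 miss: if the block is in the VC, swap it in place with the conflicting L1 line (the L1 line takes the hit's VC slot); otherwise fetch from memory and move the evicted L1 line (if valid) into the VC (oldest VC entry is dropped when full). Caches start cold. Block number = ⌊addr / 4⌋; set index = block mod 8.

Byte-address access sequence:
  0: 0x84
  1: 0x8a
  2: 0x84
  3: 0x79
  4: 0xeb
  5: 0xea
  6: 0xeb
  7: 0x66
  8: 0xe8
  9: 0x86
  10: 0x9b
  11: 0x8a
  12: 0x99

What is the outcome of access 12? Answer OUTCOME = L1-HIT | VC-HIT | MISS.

OUTCOME = L1-HIT

0: 0x84 (blk 33, set 1) → MISS  vc=[]
1: 0x8a (blk 34, set 2) → MISS  vc=[]
2: 0x84 (blk 33, set 1) → L1-HIT  vc=[]
3: 0x79 (blk 30, set 6) → MISS  vc=[]
4: 0xeb (blk 58, set 2) → MISS  vc=[34]
5: 0xea (blk 58, set 2) → L1-HIT  vc=[34]
6: 0xeb (blk 58, set 2) → L1-HIT  vc=[34]
7: 0x66 (blk 25, set 1) → MISS  vc=[34, 33]
8: 0xe8 (blk 58, set 2) → L1-HIT  vc=[34, 33]
9: 0x86 (blk 33, set 1) → VC-HIT  vc=[34, 25]
10: 0x9b (blk 38, set 6) → MISS  vc=[34, 25, 30]
11: 0x8a (blk 34, set 2) → VC-HIT  vc=[58, 25, 30]
12: 0x99 (blk 38, set 6) → L1-HIT  vc=[58, 25, 30]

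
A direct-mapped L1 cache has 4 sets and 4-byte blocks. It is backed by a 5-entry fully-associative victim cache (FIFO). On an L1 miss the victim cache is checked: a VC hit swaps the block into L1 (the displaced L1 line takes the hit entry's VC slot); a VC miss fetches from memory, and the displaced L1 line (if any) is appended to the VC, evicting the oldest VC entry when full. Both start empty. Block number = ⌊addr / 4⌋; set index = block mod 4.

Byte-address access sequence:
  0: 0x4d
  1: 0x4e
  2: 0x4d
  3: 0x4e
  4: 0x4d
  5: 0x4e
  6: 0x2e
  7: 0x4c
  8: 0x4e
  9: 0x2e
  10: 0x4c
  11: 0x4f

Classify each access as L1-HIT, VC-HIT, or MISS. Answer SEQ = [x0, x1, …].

0: 0x4d (blk 19, set 3) → MISS  vc=[]
1: 0x4e (blk 19, set 3) → L1-HIT  vc=[]
2: 0x4d (blk 19, set 3) → L1-HIT  vc=[]
3: 0x4e (blk 19, set 3) → L1-HIT  vc=[]
4: 0x4d (blk 19, set 3) → L1-HIT  vc=[]
5: 0x4e (blk 19, set 3) → L1-HIT  vc=[]
6: 0x2e (blk 11, set 3) → MISS  vc=[19]
7: 0x4c (blk 19, set 3) → VC-HIT  vc=[11]
8: 0x4e (blk 19, set 3) → L1-HIT  vc=[11]
9: 0x2e (blk 11, set 3) → VC-HIT  vc=[19]
10: 0x4c (blk 19, set 3) → VC-HIT  vc=[11]
11: 0x4f (blk 19, set 3) → L1-HIT  vc=[11]

SEQ = [MISS, L1-HIT, L1-HIT, L1-HIT, L1-HIT, L1-HIT, MISS, VC-HIT, L1-HIT, VC-HIT, VC-HIT, L1-HIT]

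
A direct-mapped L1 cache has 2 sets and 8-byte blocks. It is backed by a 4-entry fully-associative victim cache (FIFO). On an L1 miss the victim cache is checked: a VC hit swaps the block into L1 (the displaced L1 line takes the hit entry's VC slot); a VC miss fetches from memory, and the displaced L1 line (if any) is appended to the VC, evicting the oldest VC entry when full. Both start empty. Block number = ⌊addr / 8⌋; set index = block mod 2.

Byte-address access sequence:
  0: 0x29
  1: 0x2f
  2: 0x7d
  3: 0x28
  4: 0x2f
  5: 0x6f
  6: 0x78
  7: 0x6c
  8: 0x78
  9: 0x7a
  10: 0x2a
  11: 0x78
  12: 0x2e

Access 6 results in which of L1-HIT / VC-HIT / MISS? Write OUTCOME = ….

  [0] addr=0x29 blk=5 s=1: MISS | VC []
  [1] addr=0x2f blk=5 s=1: L1-HIT | VC []
  [2] addr=0x7d blk=15 s=1: MISS | VC [5]
  [3] addr=0x28 blk=5 s=1: VC-HIT | VC [15]
  [4] addr=0x2f blk=5 s=1: L1-HIT | VC [15]
  [5] addr=0x6f blk=13 s=1: MISS | VC [15, 5]
  [6] addr=0x78 blk=15 s=1: VC-HIT | VC [13, 5]
  [7] addr=0x6c blk=13 s=1: VC-HIT | VC [15, 5]
  [8] addr=0x78 blk=15 s=1: VC-HIT | VC [13, 5]
  [9] addr=0x7a blk=15 s=1: L1-HIT | VC [13, 5]
  [10] addr=0x2a blk=5 s=1: VC-HIT | VC [13, 15]
  [11] addr=0x78 blk=15 s=1: VC-HIT | VC [13, 5]
  [12] addr=0x2e blk=5 s=1: VC-HIT | VC [13, 15]

OUTCOME = VC-HIT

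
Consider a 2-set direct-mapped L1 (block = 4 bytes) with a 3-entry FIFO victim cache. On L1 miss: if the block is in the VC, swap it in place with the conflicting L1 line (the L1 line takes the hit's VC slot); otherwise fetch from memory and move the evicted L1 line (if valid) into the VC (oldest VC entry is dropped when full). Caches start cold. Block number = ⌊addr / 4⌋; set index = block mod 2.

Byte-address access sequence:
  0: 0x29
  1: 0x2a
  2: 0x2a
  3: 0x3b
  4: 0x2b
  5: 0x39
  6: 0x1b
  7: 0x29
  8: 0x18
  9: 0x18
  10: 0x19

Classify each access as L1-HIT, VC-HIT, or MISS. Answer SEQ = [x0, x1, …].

SEQ = [MISS, L1-HIT, L1-HIT, MISS, VC-HIT, VC-HIT, MISS, VC-HIT, VC-HIT, L1-HIT, L1-HIT]

#0 0x29→b10/s0 MISS; vc=[]
#1 0x2a→b10/s0 L1-HIT; vc=[]
#2 0x2a→b10/s0 L1-HIT; vc=[]
#3 0x3b→b14/s0 MISS; vc=[10]
#4 0x2b→b10/s0 VC-HIT; vc=[14]
#5 0x39→b14/s0 VC-HIT; vc=[10]
#6 0x1b→b6/s0 MISS; vc=[10,14]
#7 0x29→b10/s0 VC-HIT; vc=[6,14]
#8 0x18→b6/s0 VC-HIT; vc=[10,14]
#9 0x18→b6/s0 L1-HIT; vc=[10,14]
#10 0x19→b6/s0 L1-HIT; vc=[10,14]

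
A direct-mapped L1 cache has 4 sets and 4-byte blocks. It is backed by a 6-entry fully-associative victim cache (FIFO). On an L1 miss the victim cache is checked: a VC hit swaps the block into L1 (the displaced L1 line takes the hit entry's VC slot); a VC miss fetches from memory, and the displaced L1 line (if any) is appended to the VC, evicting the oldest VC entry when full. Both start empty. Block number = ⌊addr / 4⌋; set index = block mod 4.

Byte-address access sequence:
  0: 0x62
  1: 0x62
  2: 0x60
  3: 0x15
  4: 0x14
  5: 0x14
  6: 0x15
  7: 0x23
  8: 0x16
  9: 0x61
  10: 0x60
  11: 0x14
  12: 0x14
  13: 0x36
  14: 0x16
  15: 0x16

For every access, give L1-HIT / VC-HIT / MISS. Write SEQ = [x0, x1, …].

  [0] addr=0x62 blk=24 s=0: MISS | VC []
  [1] addr=0x62 blk=24 s=0: L1-HIT | VC []
  [2] addr=0x60 blk=24 s=0: L1-HIT | VC []
  [3] addr=0x15 blk=5 s=1: MISS | VC []
  [4] addr=0x14 blk=5 s=1: L1-HIT | VC []
  [5] addr=0x14 blk=5 s=1: L1-HIT | VC []
  [6] addr=0x15 blk=5 s=1: L1-HIT | VC []
  [7] addr=0x23 blk=8 s=0: MISS | VC [24]
  [8] addr=0x16 blk=5 s=1: L1-HIT | VC [24]
  [9] addr=0x61 blk=24 s=0: VC-HIT | VC [8]
  [10] addr=0x60 blk=24 s=0: L1-HIT | VC [8]
  [11] addr=0x14 blk=5 s=1: L1-HIT | VC [8]
  [12] addr=0x14 blk=5 s=1: L1-HIT | VC [8]
  [13] addr=0x36 blk=13 s=1: MISS | VC [8, 5]
  [14] addr=0x16 blk=5 s=1: VC-HIT | VC [8, 13]
  [15] addr=0x16 blk=5 s=1: L1-HIT | VC [8, 13]

SEQ = [MISS, L1-HIT, L1-HIT, MISS, L1-HIT, L1-HIT, L1-HIT, MISS, L1-HIT, VC-HIT, L1-HIT, L1-HIT, L1-HIT, MISS, VC-HIT, L1-HIT]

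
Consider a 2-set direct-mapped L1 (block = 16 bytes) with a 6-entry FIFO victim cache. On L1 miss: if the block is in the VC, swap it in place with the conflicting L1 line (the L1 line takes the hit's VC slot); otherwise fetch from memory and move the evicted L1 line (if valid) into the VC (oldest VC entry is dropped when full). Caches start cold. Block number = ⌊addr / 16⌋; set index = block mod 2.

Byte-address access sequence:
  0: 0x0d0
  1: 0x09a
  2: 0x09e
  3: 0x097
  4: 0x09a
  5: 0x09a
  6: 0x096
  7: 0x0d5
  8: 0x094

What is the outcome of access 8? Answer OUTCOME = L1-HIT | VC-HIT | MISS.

#0 0xd0→b13/s1 MISS; vc=[]
#1 0x9a→b9/s1 MISS; vc=[13]
#2 0x9e→b9/s1 L1-HIT; vc=[13]
#3 0x97→b9/s1 L1-HIT; vc=[13]
#4 0x9a→b9/s1 L1-HIT; vc=[13]
#5 0x9a→b9/s1 L1-HIT; vc=[13]
#6 0x96→b9/s1 L1-HIT; vc=[13]
#7 0xd5→b13/s1 VC-HIT; vc=[9]
#8 0x94→b9/s1 VC-HIT; vc=[13]

OUTCOME = VC-HIT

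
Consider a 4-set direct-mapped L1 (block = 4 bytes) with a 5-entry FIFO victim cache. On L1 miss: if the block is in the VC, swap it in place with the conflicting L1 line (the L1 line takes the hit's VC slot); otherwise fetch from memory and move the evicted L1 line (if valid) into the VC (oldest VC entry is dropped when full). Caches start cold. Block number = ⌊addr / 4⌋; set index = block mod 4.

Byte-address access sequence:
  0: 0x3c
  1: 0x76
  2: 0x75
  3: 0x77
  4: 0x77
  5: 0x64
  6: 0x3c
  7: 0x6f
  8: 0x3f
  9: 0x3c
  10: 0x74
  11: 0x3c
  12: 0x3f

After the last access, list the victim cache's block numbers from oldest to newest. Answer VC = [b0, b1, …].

VC = [25, 27]

0: 0x3c (blk 15, set 3) → MISS  vc=[]
1: 0x76 (blk 29, set 1) → MISS  vc=[]
2: 0x75 (blk 29, set 1) → L1-HIT  vc=[]
3: 0x77 (blk 29, set 1) → L1-HIT  vc=[]
4: 0x77 (blk 29, set 1) → L1-HIT  vc=[]
5: 0x64 (blk 25, set 1) → MISS  vc=[29]
6: 0x3c (blk 15, set 3) → L1-HIT  vc=[29]
7: 0x6f (blk 27, set 3) → MISS  vc=[29, 15]
8: 0x3f (blk 15, set 3) → VC-HIT  vc=[29, 27]
9: 0x3c (blk 15, set 3) → L1-HIT  vc=[29, 27]
10: 0x74 (blk 29, set 1) → VC-HIT  vc=[25, 27]
11: 0x3c (blk 15, set 3) → L1-HIT  vc=[25, 27]
12: 0x3f (blk 15, set 3) → L1-HIT  vc=[25, 27]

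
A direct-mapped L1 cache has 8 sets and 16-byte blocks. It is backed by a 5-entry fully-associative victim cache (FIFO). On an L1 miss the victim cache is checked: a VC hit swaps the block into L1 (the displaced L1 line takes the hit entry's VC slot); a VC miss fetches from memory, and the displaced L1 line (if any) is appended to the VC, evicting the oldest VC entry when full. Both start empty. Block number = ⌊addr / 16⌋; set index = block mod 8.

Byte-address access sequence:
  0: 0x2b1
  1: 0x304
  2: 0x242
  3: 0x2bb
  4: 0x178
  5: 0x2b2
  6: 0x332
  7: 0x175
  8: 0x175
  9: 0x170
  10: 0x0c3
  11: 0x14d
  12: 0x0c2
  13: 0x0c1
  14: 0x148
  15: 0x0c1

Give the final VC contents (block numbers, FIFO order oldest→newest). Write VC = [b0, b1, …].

VC = [43, 36, 20]

  [0] addr=0x2b1 blk=43 s=3: MISS | VC []
  [1] addr=0x304 blk=48 s=0: MISS | VC []
  [2] addr=0x242 blk=36 s=4: MISS | VC []
  [3] addr=0x2bb blk=43 s=3: L1-HIT | VC []
  [4] addr=0x178 blk=23 s=7: MISS | VC []
  [5] addr=0x2b2 blk=43 s=3: L1-HIT | VC []
  [6] addr=0x332 blk=51 s=3: MISS | VC [43]
  [7] addr=0x175 blk=23 s=7: L1-HIT | VC [43]
  [8] addr=0x175 blk=23 s=7: L1-HIT | VC [43]
  [9] addr=0x170 blk=23 s=7: L1-HIT | VC [43]
  [10] addr=0xc3 blk=12 s=4: MISS | VC [43, 36]
  [11] addr=0x14d blk=20 s=4: MISS | VC [43, 36, 12]
  [12] addr=0xc2 blk=12 s=4: VC-HIT | VC [43, 36, 20]
  [13] addr=0xc1 blk=12 s=4: L1-HIT | VC [43, 36, 20]
  [14] addr=0x148 blk=20 s=4: VC-HIT | VC [43, 36, 12]
  [15] addr=0xc1 blk=12 s=4: VC-HIT | VC [43, 36, 20]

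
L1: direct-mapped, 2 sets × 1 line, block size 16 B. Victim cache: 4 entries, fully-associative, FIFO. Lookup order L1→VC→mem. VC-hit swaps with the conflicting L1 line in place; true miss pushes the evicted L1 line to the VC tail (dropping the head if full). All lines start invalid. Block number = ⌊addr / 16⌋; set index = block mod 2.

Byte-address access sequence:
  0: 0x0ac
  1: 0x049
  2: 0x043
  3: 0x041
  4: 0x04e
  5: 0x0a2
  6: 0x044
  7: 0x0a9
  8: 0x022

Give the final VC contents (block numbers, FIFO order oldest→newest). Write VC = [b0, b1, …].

VC = [4, 10]

#0 0xac→b10/s0 MISS; vc=[]
#1 0x49→b4/s0 MISS; vc=[10]
#2 0x43→b4/s0 L1-HIT; vc=[10]
#3 0x41→b4/s0 L1-HIT; vc=[10]
#4 0x4e→b4/s0 L1-HIT; vc=[10]
#5 0xa2→b10/s0 VC-HIT; vc=[4]
#6 0x44→b4/s0 VC-HIT; vc=[10]
#7 0xa9→b10/s0 VC-HIT; vc=[4]
#8 0x22→b2/s0 MISS; vc=[4,10]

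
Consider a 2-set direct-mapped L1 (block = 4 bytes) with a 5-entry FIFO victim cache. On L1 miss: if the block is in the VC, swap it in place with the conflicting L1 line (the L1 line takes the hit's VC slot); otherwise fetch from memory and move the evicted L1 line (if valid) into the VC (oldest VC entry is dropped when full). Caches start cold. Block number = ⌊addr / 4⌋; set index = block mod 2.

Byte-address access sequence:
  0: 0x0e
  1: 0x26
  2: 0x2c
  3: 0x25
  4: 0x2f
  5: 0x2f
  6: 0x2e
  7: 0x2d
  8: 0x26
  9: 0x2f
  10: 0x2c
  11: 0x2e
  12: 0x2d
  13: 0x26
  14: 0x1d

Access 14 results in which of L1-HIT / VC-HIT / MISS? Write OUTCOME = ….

0: 0xe (blk 3, set 1) → MISS  vc=[]
1: 0x26 (blk 9, set 1) → MISS  vc=[3]
2: 0x2c (blk 11, set 1) → MISS  vc=[3, 9]
3: 0x25 (blk 9, set 1) → VC-HIT  vc=[3, 11]
4: 0x2f (blk 11, set 1) → VC-HIT  vc=[3, 9]
5: 0x2f (blk 11, set 1) → L1-HIT  vc=[3, 9]
6: 0x2e (blk 11, set 1) → L1-HIT  vc=[3, 9]
7: 0x2d (blk 11, set 1) → L1-HIT  vc=[3, 9]
8: 0x26 (blk 9, set 1) → VC-HIT  vc=[3, 11]
9: 0x2f (blk 11, set 1) → VC-HIT  vc=[3, 9]
10: 0x2c (blk 11, set 1) → L1-HIT  vc=[3, 9]
11: 0x2e (blk 11, set 1) → L1-HIT  vc=[3, 9]
12: 0x2d (blk 11, set 1) → L1-HIT  vc=[3, 9]
13: 0x26 (blk 9, set 1) → VC-HIT  vc=[3, 11]
14: 0x1d (blk 7, set 1) → MISS  vc=[3, 11, 9]

OUTCOME = MISS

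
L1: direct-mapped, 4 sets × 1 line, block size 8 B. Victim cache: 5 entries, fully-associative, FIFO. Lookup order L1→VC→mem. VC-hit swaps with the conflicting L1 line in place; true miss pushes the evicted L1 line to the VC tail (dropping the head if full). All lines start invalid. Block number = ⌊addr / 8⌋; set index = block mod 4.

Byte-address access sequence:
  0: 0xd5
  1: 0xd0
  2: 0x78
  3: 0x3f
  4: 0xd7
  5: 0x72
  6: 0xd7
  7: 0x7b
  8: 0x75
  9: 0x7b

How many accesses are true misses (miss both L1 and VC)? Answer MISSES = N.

#0 0xd5→b26/s2 MISS; vc=[]
#1 0xd0→b26/s2 L1-HIT; vc=[]
#2 0x78→b15/s3 MISS; vc=[]
#3 0x3f→b7/s3 MISS; vc=[15]
#4 0xd7→b26/s2 L1-HIT; vc=[15]
#5 0x72→b14/s2 MISS; vc=[15,26]
#6 0xd7→b26/s2 VC-HIT; vc=[15,14]
#7 0x7b→b15/s3 VC-HIT; vc=[7,14]
#8 0x75→b14/s2 VC-HIT; vc=[7,26]
#9 0x7b→b15/s3 L1-HIT; vc=[7,26]

MISSES = 4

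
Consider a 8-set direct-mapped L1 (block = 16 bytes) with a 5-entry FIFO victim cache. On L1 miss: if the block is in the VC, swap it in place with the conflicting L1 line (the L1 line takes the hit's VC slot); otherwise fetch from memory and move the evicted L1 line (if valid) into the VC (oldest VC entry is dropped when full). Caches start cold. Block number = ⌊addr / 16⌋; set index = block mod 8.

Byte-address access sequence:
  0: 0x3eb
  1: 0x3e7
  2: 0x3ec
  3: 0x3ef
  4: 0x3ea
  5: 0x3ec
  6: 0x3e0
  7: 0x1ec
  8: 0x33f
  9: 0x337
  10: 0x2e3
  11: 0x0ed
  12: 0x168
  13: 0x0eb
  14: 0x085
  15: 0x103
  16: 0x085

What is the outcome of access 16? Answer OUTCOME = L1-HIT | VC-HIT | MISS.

OUTCOME = VC-HIT

0: 0x3eb (blk 62, set 6) → MISS  vc=[]
1: 0x3e7 (blk 62, set 6) → L1-HIT  vc=[]
2: 0x3ec (blk 62, set 6) → L1-HIT  vc=[]
3: 0x3ef (blk 62, set 6) → L1-HIT  vc=[]
4: 0x3ea (blk 62, set 6) → L1-HIT  vc=[]
5: 0x3ec (blk 62, set 6) → L1-HIT  vc=[]
6: 0x3e0 (blk 62, set 6) → L1-HIT  vc=[]
7: 0x1ec (blk 30, set 6) → MISS  vc=[62]
8: 0x33f (blk 51, set 3) → MISS  vc=[62]
9: 0x337 (blk 51, set 3) → L1-HIT  vc=[62]
10: 0x2e3 (blk 46, set 6) → MISS  vc=[62, 30]
11: 0xed (blk 14, set 6) → MISS  vc=[62, 30, 46]
12: 0x168 (blk 22, set 6) → MISS  vc=[62, 30, 46, 14]
13: 0xeb (blk 14, set 6) → VC-HIT  vc=[62, 30, 46, 22]
14: 0x85 (blk 8, set 0) → MISS  vc=[62, 30, 46, 22]
15: 0x103 (blk 16, set 0) → MISS  vc=[62, 30, 46, 22, 8]
16: 0x85 (blk 8, set 0) → VC-HIT  vc=[62, 30, 46, 22, 16]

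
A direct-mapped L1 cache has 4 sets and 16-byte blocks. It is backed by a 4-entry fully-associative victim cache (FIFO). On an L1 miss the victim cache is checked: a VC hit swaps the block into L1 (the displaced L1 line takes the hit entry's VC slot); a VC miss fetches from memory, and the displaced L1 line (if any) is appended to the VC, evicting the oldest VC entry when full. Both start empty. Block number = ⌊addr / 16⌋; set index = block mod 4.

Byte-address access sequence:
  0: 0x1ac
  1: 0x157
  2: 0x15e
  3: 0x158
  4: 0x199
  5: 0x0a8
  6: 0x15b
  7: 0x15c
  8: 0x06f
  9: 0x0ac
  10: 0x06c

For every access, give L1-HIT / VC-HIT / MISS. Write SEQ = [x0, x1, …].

0: 0x1ac (blk 26, set 2) → MISS  vc=[]
1: 0x157 (blk 21, set 1) → MISS  vc=[]
2: 0x15e (blk 21, set 1) → L1-HIT  vc=[]
3: 0x158 (blk 21, set 1) → L1-HIT  vc=[]
4: 0x199 (blk 25, set 1) → MISS  vc=[21]
5: 0xa8 (blk 10, set 2) → MISS  vc=[21, 26]
6: 0x15b (blk 21, set 1) → VC-HIT  vc=[25, 26]
7: 0x15c (blk 21, set 1) → L1-HIT  vc=[25, 26]
8: 0x6f (blk 6, set 2) → MISS  vc=[25, 26, 10]
9: 0xac (blk 10, set 2) → VC-HIT  vc=[25, 26, 6]
10: 0x6c (blk 6, set 2) → VC-HIT  vc=[25, 26, 10]

SEQ = [MISS, MISS, L1-HIT, L1-HIT, MISS, MISS, VC-HIT, L1-HIT, MISS, VC-HIT, VC-HIT]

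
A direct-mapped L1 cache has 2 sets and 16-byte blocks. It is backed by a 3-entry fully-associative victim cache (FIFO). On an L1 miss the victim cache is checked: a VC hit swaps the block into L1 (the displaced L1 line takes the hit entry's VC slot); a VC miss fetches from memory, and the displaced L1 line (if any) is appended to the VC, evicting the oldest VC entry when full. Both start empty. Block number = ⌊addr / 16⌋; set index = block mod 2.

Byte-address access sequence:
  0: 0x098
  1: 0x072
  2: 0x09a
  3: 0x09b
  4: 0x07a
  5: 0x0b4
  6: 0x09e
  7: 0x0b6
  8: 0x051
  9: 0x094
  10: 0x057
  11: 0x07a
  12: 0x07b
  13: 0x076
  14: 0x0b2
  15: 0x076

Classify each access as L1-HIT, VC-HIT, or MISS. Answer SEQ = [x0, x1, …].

SEQ = [MISS, MISS, VC-HIT, L1-HIT, VC-HIT, MISS, VC-HIT, VC-HIT, MISS, VC-HIT, VC-HIT, VC-HIT, L1-HIT, L1-HIT, VC-HIT, VC-HIT]

0: 0x98 (blk 9, set 1) → MISS  vc=[]
1: 0x72 (blk 7, set 1) → MISS  vc=[9]
2: 0x9a (blk 9, set 1) → VC-HIT  vc=[7]
3: 0x9b (blk 9, set 1) → L1-HIT  vc=[7]
4: 0x7a (blk 7, set 1) → VC-HIT  vc=[9]
5: 0xb4 (blk 11, set 1) → MISS  vc=[9, 7]
6: 0x9e (blk 9, set 1) → VC-HIT  vc=[11, 7]
7: 0xb6 (blk 11, set 1) → VC-HIT  vc=[9, 7]
8: 0x51 (blk 5, set 1) → MISS  vc=[9, 7, 11]
9: 0x94 (blk 9, set 1) → VC-HIT  vc=[5, 7, 11]
10: 0x57 (blk 5, set 1) → VC-HIT  vc=[9, 7, 11]
11: 0x7a (blk 7, set 1) → VC-HIT  vc=[9, 5, 11]
12: 0x7b (blk 7, set 1) → L1-HIT  vc=[9, 5, 11]
13: 0x76 (blk 7, set 1) → L1-HIT  vc=[9, 5, 11]
14: 0xb2 (blk 11, set 1) → VC-HIT  vc=[9, 5, 7]
15: 0x76 (blk 7, set 1) → VC-HIT  vc=[9, 5, 11]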